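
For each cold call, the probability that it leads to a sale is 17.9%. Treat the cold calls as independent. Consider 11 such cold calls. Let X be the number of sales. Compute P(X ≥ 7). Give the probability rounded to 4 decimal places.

0.0010

X ~ Binomial(11, 0.179); P(X ≥ 7) = Σ C(11,k) p^k (1−p)^(11−k) over k:
  k=7: C(11,7)·0.179^7·0.821^4 = 0.000883
  k=8: C(11,8)·0.179^8·0.821^3 = 0.000096
  k=9: C(11,9)·0.179^9·0.821^2 = 0.000007
  k=10: C(11,10)·0.179^10·0.821^1 = 0.000000
  k=11: C(11,11)·0.179^11·0.821^0 = 0.000000
Total = 0.000986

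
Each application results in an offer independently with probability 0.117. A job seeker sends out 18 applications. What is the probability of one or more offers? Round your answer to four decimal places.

P(at least one) = 1 − P(none) = 1 − (1 − 0.117)^18
= 1 − 0.106486 = 0.893514

0.8935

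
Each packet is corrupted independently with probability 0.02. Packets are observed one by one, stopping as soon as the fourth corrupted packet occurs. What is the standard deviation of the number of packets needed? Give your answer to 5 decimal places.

Y = total packets until the fourth success; negative binomial with r=4, p=0.02.
SD(Y) = √[r(1−p)/p²] = √(9800.0000000) = 98.9949494

98.99495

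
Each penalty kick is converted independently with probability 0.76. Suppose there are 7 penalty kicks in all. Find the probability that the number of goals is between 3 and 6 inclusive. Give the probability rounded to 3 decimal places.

0.843

X ~ Binomial(7, 0.76); P(3 ≤ X ≤ 6) = Σ C(7,k) p^k (1−p)^(7−k) over k:
  k=3: C(7,3)·0.76^3·0.24^4 = 0.05097
  k=4: C(7,4)·0.76^4·0.24^3 = 0.16142
  k=5: C(7,5)·0.76^5·0.24^2 = 0.30670
  k=6: C(7,6)·0.76^6·0.24^1 = 0.32374
Total = 0.84283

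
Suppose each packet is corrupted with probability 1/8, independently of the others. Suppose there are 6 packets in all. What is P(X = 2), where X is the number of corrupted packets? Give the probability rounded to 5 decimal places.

0.13739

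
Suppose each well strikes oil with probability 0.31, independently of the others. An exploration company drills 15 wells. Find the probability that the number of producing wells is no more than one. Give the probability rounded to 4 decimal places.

X ~ Binomial(15, 0.31); P(X ≤ 1) = Σ C(15,k) p^k (1−p)^(15−k) over k:
  k=0: C(15,0)·0.31^0·0.69^15 = 0.003826
  k=1: C(15,1)·0.31^1·0.69^14 = 0.025783
Total = 0.029609

0.0296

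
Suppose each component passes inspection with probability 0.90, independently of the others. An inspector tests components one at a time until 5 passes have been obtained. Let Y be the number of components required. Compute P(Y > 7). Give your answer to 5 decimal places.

Needing more than 7 components ⇔ fewer than 5 successes in the first 7. With X ~ Binomial(7, 0.90), P(Y > 7) = P(X ≤ 4).
  k=0: C(7,0)·0.90^0·0.10^7 = 0.0000001
  k=1: C(7,1)·0.90^1·0.10^6 = 0.0000063
  k=2: C(7,2)·0.90^2·0.10^5 = 0.0001701
  k=3: C(7,3)·0.90^3·0.10^4 = 0.0025515
  k=4: C(7,4)·0.90^4·0.10^3 = 0.0229635
P(X ≤ 4) = 0.0256915

0.02569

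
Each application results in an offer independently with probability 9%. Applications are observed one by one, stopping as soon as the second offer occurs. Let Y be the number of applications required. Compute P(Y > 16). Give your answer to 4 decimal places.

Needing more than 16 applications ⇔ fewer than 2 successes in the first 16. With X ~ Binomial(16, 0.09), P(Y > 16) = P(X ≤ 1).
  k=0: C(16,0)·0.09^0·0.91^16 = 0.221137
  k=1: C(16,1)·0.09^1·0.91^15 = 0.349932
P(X ≤ 1) = 0.571069

0.5711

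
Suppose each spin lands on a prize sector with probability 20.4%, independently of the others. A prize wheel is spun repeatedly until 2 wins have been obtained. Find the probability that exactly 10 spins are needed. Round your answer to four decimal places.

0.0604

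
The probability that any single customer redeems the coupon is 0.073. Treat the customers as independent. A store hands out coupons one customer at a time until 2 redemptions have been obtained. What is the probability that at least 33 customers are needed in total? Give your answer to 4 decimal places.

Needing more than 32 customers ⇔ fewer than 2 successes in the first 32. With X ~ Binomial(32, 0.073), P(Y > 32) = P(X ≤ 1).
  k=0: C(32,0)·0.073^0·0.927^32 = 0.088420
  k=1: C(32,1)·0.073^1·0.927^31 = 0.222815
P(X ≤ 1) = 0.311235

0.3112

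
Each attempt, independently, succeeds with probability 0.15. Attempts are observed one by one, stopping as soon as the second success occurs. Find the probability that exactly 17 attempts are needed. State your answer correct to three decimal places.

Y = trial on which the second success occurs; negative binomial, r=2, p=0.15.
P(Y=17) = C(16,1) · p^2 · (1−p)^15
= 16 · 0.0225 · 0.087354 = 0.03145

0.031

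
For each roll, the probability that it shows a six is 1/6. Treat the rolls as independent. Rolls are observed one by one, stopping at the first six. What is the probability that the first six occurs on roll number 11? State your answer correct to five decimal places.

0.02692

Geometric (trials to first success), p = 0.166667.
P(Y = 11) = (1−p)^10 · p = 0.16151 · 0.166667 = 0.0269176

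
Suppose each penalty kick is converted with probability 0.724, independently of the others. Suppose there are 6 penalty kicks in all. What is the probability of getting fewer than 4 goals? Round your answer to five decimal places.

X ~ Binomial(6, 0.724); P(X ≤ 3) = Σ C(6,k) p^k (1−p)^(6−k) over k:
  k=0: C(6,0)·0.724^0·0.276^6 = 0.0004420
  k=1: C(6,1)·0.724^1·0.276^5 = 0.0069572
  k=2: C(6,2)·0.724^2·0.276^4 = 0.0456252
  k=3: C(6,3)·0.724^3·0.276^3 = 0.1595780
Total = 0.2126024

0.21260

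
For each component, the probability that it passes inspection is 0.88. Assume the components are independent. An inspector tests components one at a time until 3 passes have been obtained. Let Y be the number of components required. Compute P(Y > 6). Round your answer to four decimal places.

0.0025

Needing more than 6 components ⇔ fewer than 3 successes in the first 6. With X ~ Binomial(6, 0.88), P(Y > 6) = P(X ≤ 2).
  k=0: C(6,0)·0.88^0·0.12^6 = 0.000003
  k=1: C(6,1)·0.88^1·0.12^5 = 0.000131
  k=2: C(6,2)·0.88^2·0.12^4 = 0.002409
P(X ≤ 2) = 0.002543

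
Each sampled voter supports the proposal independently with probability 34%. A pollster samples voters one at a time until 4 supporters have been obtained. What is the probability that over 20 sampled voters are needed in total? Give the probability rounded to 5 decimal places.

Needing more than 20 sampled voters ⇔ fewer than 4 successes in the first 20. With X ~ Binomial(20, 0.34), P(Y > 20) = P(X ≤ 3).
  k=0: C(20,0)·0.34^0·0.66^20 = 0.0002460
  k=1: C(20,1)·0.34^1·0.66^19 = 0.0025342
  k=2: C(20,2)·0.34^2·0.66^18 = 0.0124023
  k=3: C(20,3)·0.34^3·0.66^17 = 0.0383344
P(X ≤ 3) = 0.0535169

0.05352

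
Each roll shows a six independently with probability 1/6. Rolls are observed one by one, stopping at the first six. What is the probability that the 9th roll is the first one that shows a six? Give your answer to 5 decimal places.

0.03876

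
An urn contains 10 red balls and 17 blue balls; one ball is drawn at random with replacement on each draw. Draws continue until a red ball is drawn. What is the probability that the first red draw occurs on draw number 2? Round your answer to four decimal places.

0.2332

Geometric (trials to first success), p = 0.370370.
P(Y = 2) = (1−p)^1 · p = 0.62963 · 0.370370 = 0.233196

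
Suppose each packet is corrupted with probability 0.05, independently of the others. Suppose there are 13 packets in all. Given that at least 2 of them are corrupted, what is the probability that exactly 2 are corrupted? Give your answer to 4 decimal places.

0.8190

X ~ Binomial(13, 0.05). Want P(X=2 | X≥2) = P(X=2) / P(X≥2).
P(X=2) = C(13,2)·0.05^2·0.95^11 = 0.110916
P(X≥2) = 1 − 0.513342 − 0.351234 = 0.135424
Ratio = 0.110916 / 0.135424 = 0.819029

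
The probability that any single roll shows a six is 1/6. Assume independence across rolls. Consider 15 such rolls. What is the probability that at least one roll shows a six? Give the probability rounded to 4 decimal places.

0.9351

P(at least one) = 1 − P(none) = 1 − (1 − 0.166667)^15
= 1 − 0.064905 = 0.935095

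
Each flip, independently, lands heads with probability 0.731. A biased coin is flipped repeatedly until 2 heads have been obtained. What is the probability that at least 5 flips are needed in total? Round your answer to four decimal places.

0.0622

Needing more than 4 flips ⇔ fewer than 2 successes in the first 4. With X ~ Binomial(4, 0.731), P(Y > 4) = P(X ≤ 1).
  k=0: C(4,0)·0.731^0·0.269^4 = 0.005236
  k=1: C(4,1)·0.731^1·0.269^3 = 0.056916
P(X ≤ 1) = 0.062152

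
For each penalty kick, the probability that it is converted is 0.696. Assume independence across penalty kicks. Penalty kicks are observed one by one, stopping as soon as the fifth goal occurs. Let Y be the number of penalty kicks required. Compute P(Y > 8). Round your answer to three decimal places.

Needing more than 8 penalty kicks ⇔ fewer than 5 successes in the first 8. With X ~ Binomial(8, 0.696), P(Y > 8) = P(X ≤ 4).
  k=0: C(8,0)·0.696^0·0.304^8 = 0.00007
  k=1: C(8,1)·0.696^1·0.304^7 = 0.00134
  k=2: C(8,2)·0.696^2·0.304^6 = 0.01071
  k=3: C(8,3)·0.696^3·0.304^5 = 0.04902
  k=4: C(8,4)·0.696^4·0.304^4 = 0.14029
P(X ≤ 4) = 0.20143

0.201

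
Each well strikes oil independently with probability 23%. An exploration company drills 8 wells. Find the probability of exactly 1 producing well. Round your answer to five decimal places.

X ~ Binomial(n=8, p=0.23).
P(X=1) = C(8,1) · p^1 · (1−p)^7
= 8 · 0.23 · 0.16049 = 0.2952928

0.29529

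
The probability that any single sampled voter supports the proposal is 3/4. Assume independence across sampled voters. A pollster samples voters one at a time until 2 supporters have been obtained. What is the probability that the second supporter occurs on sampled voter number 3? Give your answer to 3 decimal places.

0.281

Y = trial on which the second success occurs; negative binomial, r=2, p=0.75.
P(Y=3) = C(2,1) · p^2 · (1−p)^1
= 2 · 0.5625 · 0.25 = 0.28125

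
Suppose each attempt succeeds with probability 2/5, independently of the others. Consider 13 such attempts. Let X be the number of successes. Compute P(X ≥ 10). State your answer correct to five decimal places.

0.00779

X ~ Binomial(13, 0.40); P(X ≥ 10) = Σ C(13,k) p^k (1−p)^(13−k) over k:
  k=10: C(13,10)·0.40^10·0.60^3 = 0.0064777
  k=11: C(13,11)·0.40^11·0.60^2 = 0.0011778
  k=12: C(13,12)·0.40^12·0.60^1 = 0.0001309
  k=13: C(13,13)·0.40^13·0.60^0 = 0.0000067
Total = 0.0077930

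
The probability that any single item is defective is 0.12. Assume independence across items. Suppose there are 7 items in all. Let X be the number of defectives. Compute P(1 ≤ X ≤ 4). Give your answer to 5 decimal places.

0.59090

X ~ Binomial(7, 0.12); P(1 ≤ X ≤ 4) = Σ C(7,k) p^k (1−p)^(7−k) over k:
  k=1: C(7,1)·0.12^1·0.88^6 = 0.3900994
  k=2: C(7,2)·0.12^2·0.88^5 = 0.1595861
  k=3: C(7,3)·0.12^3·0.88^4 = 0.0362696
  k=4: C(7,4)·0.12^4·0.88^3 = 0.0049459
Total = 0.5909010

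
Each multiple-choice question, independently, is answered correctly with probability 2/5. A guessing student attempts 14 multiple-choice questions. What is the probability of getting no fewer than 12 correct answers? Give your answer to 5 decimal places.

0.00061

X ~ Binomial(14, 0.40); P(X ≥ 12) = Σ C(14,k) p^k (1−p)^(14−k) over k:
  k=12: C(14,12)·0.40^12·0.60^2 = 0.0005496
  k=13: C(14,13)·0.40^13·0.60^1 = 0.0000564
  k=14: C(14,14)·0.40^14·0.60^0 = 0.0000027
Total = 0.0006087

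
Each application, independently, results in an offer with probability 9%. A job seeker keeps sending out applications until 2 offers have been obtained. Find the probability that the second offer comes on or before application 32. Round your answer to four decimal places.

0.7963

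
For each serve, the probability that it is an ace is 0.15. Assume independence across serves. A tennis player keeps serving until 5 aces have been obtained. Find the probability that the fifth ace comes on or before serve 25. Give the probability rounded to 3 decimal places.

0.318

Finishing within 25 serves ⇔ at least 5 successes in the first 25. With X ~ Binomial(25, 0.15), P(Y ≤ 25) = 1 − P(X ≤ 4).
  k=0: C(25,0)·0.15^0·0.85^25 = 0.01720
  k=1: C(25,1)·0.15^1·0.85^24 = 0.07587
  k=2: C(25,2)·0.15^2·0.85^23 = 0.16067
  k=3: C(25,3)·0.15^3·0.85^22 = 0.21738
  k=4: C(25,4)·0.15^4·0.85^21 = 0.21099
1 − 0.68211 = 0.31789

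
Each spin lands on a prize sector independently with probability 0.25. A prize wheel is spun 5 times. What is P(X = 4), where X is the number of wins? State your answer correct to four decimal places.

0.0146

X ~ Binomial(n=5, p=0.25).
P(X=4) = C(5,4) · p^4 · (1−p)^1
= 5 · 0.0039062 · 0.75 = 0.014648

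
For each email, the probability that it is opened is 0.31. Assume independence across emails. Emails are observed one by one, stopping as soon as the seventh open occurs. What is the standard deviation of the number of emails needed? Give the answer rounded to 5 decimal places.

Y = total emails until the seventh success; negative binomial with r=7, p=0.31.
SD(Y) = √[r(1−p)/p²] = √(50.2601457) = 7.0894390

7.08944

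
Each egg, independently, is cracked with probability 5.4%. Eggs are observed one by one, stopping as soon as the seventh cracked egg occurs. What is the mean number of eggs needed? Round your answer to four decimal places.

Y = total eggs until the seventh success; negative binomial with r=7, p=0.054.
E[Y] = r / p = 7 / 0.054 = 129.629630

129.6296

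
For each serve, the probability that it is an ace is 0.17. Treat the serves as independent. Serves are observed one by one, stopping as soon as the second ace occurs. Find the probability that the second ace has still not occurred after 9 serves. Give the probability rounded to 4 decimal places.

0.5315

Needing more than 9 serves ⇔ fewer than 2 successes in the first 9. With X ~ Binomial(9, 0.17), P(Y > 9) = P(X ≤ 1).
  k=0: C(9,0)·0.17^0·0.83^9 = 0.186940
  k=1: C(9,1)·0.17^1·0.83^8 = 0.344601
P(X ≤ 1) = 0.531541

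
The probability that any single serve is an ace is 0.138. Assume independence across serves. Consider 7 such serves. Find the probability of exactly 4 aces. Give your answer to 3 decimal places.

0.008

X ~ Binomial(n=7, p=0.138).
P(X=4) = C(7,4) · p^4 · (1−p)^3
= 35 · 0.00036267 · 0.6405 = 0.00813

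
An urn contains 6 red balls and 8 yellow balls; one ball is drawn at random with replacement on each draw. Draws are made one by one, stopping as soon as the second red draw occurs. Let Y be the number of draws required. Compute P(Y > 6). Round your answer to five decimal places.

0.19148

Needing more than 6 draws ⇔ fewer than 2 successes in the first 6. With X ~ Binomial(6, 0.428571), P(Y > 6) = P(X ≤ 1).
  k=0: C(6,0)·0.428571^0·0.571429^6 = 0.0348154
  k=1: C(6,1)·0.428571^1·0.571429^5 = 0.1566694
P(X ≤ 1) = 0.1914848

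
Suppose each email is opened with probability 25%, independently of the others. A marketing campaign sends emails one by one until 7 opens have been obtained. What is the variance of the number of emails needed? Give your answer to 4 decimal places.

Y = total emails until the seventh success; negative binomial with r=7, p=0.25.
Var(Y) = r(1−p)/p² = 7·0.75 / 0.25² = 84.000000

84.0000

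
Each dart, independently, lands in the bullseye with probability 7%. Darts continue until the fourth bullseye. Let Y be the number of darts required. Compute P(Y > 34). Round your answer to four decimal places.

0.7878

Needing more than 34 darts ⇔ fewer than 4 successes in the first 34. With X ~ Binomial(34, 0.07), P(Y > 34) = P(X ≤ 3).
  k=0: C(34,0)·0.07^0·0.93^34 = 0.084805
  k=1: C(34,1)·0.07^1·0.93^33 = 0.217027
  k=2: C(34,2)·0.07^2·0.93^32 = 0.269534
  k=3: C(34,3)·0.07^3·0.93^31 = 0.216400
P(X ≤ 3) = 0.787766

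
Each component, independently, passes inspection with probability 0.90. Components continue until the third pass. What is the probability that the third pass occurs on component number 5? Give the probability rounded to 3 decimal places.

0.044

Y = trial on which the third success occurs; negative binomial, r=3, p=0.90.
P(Y=5) = C(4,2) · p^3 · (1−p)^2
= 6 · 0.729 · 0.01 = 0.04374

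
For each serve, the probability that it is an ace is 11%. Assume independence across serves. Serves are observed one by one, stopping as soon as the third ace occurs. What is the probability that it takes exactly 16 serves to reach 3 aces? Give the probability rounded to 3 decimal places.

0.031

Y = trial on which the third success occurs; negative binomial, r=3, p=0.11.
P(Y=16) = C(15,2) · p^3 · (1−p)^13
= 105 · 0.001331 · 0.21982 = 0.03072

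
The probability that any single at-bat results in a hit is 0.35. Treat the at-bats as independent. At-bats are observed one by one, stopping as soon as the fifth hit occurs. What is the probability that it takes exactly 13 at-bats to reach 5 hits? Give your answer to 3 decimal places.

Y = trial on which the fifth success occurs; negative binomial, r=5, p=0.35.
P(Y=13) = C(12,4) · p^5 · (1−p)^8
= 495 · 0.0052522 · 0.031864 = 0.08284

0.083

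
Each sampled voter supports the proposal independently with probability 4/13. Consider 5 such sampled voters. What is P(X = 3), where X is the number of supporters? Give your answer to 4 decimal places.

X ~ Binomial(n=5, p=0.307692).
P(X=3) = C(5,3) · p^3 · (1−p)^2
= 10 · 0.029131 · 0.47929 = 0.139620

0.1396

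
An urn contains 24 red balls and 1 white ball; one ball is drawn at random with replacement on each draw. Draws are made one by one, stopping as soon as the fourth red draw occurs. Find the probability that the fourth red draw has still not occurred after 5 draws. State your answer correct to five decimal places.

0.01476

Needing more than 5 draws ⇔ fewer than 4 successes in the first 5. With X ~ Binomial(5, 0.96), P(Y > 5) = P(X ≤ 3).
  k=0: C(5,0)·0.96^0·0.04^5 = 0.0000001
  k=1: C(5,1)·0.96^1·0.04^4 = 0.0000123
  k=2: C(5,2)·0.96^2·0.04^3 = 0.0005898
  k=3: C(5,3)·0.96^3·0.04^2 = 0.0141558
P(X ≤ 3) = 0.0147580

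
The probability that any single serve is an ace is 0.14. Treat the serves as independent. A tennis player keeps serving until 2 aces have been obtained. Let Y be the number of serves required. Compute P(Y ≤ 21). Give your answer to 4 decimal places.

0.8139

Finishing within 21 serves ⇔ at least 2 successes in the first 21. With X ~ Binomial(21, 0.14), P(Y ≤ 21) = 1 − P(X ≤ 1).
  k=0: C(21,0)·0.14^0·0.86^21 = 0.042118
  k=1: C(21,1)·0.14^1·0.86^20 = 0.143985
1 − 0.186103 = 0.813897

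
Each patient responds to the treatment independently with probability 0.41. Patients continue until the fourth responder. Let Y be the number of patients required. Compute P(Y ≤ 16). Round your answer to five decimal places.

0.94438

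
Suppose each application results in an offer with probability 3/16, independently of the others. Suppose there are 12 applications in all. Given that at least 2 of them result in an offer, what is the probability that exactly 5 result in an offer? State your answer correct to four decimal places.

X ~ Binomial(12, 0.1875). Want P(X=5 | X≥2) = P(X=5) / P(X≥2).
P(X=5) = C(12,5)·0.1875^5·0.8125^7 = 0.042904
P(X≥2) = 1 − 0.082771 − 0.229213 = 0.688015
Ratio = 0.042904 / 0.688015 = 0.062359

0.0624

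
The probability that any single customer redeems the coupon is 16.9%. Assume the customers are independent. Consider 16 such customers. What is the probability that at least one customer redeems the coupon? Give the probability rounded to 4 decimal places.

0.9483

P(at least one) = 1 − P(none) = 1 − (1 − 0.169)^16
= 1 − 0.051715 = 0.948285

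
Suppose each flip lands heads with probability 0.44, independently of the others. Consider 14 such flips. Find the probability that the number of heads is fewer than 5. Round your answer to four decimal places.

0.1868

X ~ Binomial(14, 0.44); P(X ≤ 4) = Σ C(14,k) p^k (1−p)^(14−k) over k:
  k=0: C(14,0)·0.44^0·0.56^14 = 0.000298
  k=1: C(14,1)·0.44^1·0.56^13 = 0.003281
  k=2: C(14,2)·0.44^2·0.56^12 = 0.016757
  k=3: C(14,3)·0.44^3·0.56^11 = 0.052666
  k=4: C(14,4)·0.44^4·0.56^10 = 0.113795
Total = 0.186798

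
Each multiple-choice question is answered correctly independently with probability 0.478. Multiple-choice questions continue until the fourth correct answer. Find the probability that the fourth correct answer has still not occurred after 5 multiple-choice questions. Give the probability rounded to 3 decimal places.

0.839

Needing more than 5 multiple-choice questions ⇔ fewer than 4 successes in the first 5. With X ~ Binomial(5, 0.478), P(Y > 5) = P(X ≤ 3).
  k=0: C(5,0)·0.478^0·0.522^5 = 0.03876
  k=1: C(5,1)·0.478^1·0.522^4 = 0.17745
  k=2: C(5,2)·0.478^2·0.522^3 = 0.32499
  k=3: C(5,3)·0.478^3·0.522^2 = 0.29759
P(X ≤ 3) = 0.83879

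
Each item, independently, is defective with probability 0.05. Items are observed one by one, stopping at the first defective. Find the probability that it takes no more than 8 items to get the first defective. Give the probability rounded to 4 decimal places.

0.3366

Y = number of items to the first success; geometric, p = 0.05.
P(Y ≤ 8) = 1 − (1−p)^8 = 1 − 0.663420 = 0.336580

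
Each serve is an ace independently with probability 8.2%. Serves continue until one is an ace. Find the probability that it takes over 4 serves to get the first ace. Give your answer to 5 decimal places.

0.71018

Y = number of serves to the first success; geometric, p = 0.082.
P(Y > 4) = P(first 4 all fail) = (1−p)^4 = 0.7101837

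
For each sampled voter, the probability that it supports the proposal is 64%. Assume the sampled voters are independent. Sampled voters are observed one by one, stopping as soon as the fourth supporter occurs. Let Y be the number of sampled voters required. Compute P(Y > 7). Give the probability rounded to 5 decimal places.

0.21665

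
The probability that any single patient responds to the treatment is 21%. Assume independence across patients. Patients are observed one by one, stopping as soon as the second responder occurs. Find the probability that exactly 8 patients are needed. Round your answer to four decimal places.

Y = trial on which the second success occurs; negative binomial, r=2, p=0.21.
P(Y=8) = C(7,1) · p^2 · (1−p)^6
= 7 · 0.0441 · 0.24309 = 0.075041

0.0750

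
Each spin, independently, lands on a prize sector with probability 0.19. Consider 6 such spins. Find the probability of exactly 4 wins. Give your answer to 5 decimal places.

0.01283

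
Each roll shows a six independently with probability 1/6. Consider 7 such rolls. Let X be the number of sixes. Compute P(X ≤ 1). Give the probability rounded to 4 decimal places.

0.6698

X ~ Binomial(7, 0.166667); P(X ≤ 1) = Σ C(7,k) p^k (1−p)^(7−k) over k:
  k=0: C(7,0)·0.166667^0·0.833333^7 = 0.279082
  k=1: C(7,1)·0.166667^1·0.833333^6 = 0.390714
Total = 0.669796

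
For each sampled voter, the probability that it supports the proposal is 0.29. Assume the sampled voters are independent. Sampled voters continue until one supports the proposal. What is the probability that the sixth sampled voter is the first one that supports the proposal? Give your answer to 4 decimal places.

Geometric (trials to first success), p = 0.29.
P(Y = 6) = (1−p)^5 · p = 0.18042 · 0.29 = 0.052323

0.0523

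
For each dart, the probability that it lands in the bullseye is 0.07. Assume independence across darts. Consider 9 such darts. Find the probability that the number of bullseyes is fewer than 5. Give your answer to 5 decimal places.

X ~ Binomial(9, 0.07); P(X ≤ 4) = Σ C(9,k) p^k (1−p)^(9−k) over k:
  k=0: C(9,0)·0.07^0·0.93^9 = 0.5204111
  k=1: C(9,1)·0.07^1·0.93^8 = 0.3525365
  k=2: C(9,2)·0.07^2·0.93^7 = 0.1061400
  k=3: C(9,3)·0.07^3·0.93^6 = 0.0186411
  k=4: C(9,4)·0.07^4·0.93^5 = 0.0021046
Total = 0.9998334

0.99983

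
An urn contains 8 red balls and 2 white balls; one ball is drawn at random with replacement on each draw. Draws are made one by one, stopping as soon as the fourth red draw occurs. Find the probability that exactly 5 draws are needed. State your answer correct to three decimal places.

0.328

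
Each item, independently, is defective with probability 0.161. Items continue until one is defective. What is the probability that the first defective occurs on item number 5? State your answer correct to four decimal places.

0.0798

Geometric (trials to first success), p = 0.161.
P(Y = 5) = (1−p)^4 · p = 0.4955 · 0.161 = 0.079776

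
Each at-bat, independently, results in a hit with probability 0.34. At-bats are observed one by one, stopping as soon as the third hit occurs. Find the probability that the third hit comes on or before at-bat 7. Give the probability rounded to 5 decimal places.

Finishing within 7 at-bats ⇔ at least 3 successes in the first 7. With X ~ Binomial(7, 0.34), P(Y ≤ 7) = 1 − P(X ≤ 2).
  k=0: C(7,0)·0.34^0·0.66^7 = 0.0545516
  k=1: C(7,1)·0.34^1·0.66^6 = 0.1967164
  k=2: C(7,2)·0.34^2·0.66^5 = 0.3040163
1 − 0.5552843 = 0.4447157

0.44472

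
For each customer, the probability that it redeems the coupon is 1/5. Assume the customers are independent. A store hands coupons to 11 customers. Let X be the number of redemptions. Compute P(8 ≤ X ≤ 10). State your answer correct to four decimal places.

0.0002

X ~ Binomial(11, 0.20); P(8 ≤ X ≤ 10) = Σ C(11,k) p^k (1−p)^(11−k) over k:
  k=8: C(11,8)·0.20^8·0.80^3 = 0.000216
  k=9: C(11,9)·0.20^9·0.80^2 = 0.000018
  k=10: C(11,10)·0.20^10·0.80^1 = 0.000001
Total = 0.000235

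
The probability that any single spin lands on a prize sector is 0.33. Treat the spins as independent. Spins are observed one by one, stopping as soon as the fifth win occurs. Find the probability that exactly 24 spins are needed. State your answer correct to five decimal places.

Y = trial on which the fifth success occurs; negative binomial, r=5, p=0.33.
P(Y=24) = C(23,4) · p^5 · (1−p)^19
= 8855 · 0.0039135 · 0.00049593 = 0.0171862

0.01719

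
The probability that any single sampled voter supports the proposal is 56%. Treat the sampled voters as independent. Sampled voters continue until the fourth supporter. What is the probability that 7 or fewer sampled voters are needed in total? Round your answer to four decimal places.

0.6294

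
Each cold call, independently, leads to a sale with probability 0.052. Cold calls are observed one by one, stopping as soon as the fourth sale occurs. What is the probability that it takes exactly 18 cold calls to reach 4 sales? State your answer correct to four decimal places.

0.0024

Y = trial on which the fourth success occurs; negative binomial, r=4, p=0.052.
P(Y=18) = C(17,3) · p^4 · (1−p)^14
= 680 · 7.3116e-06 · 0.4735 = 0.002354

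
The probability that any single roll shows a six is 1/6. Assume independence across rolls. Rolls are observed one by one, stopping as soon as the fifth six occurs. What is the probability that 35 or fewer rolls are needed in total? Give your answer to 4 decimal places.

0.7157

Finishing within 35 rolls ⇔ at least 5 successes in the first 35. With X ~ Binomial(35, 0.166667), P(Y ≤ 35) = 1 − P(X ≤ 4).
  k=0: C(35,0)·0.166667^0·0.833333^35 = 0.001693
  k=1: C(35,1)·0.166667^1·0.833333^34 = 0.011851
  k=2: C(35,2)·0.166667^2·0.833333^33 = 0.040293
  k=3: C(35,3)·0.166667^3·0.833333^32 = 0.088645
  k=4: C(35,4)·0.166667^4·0.833333^31 = 0.141833
1 − 0.284315 = 0.715685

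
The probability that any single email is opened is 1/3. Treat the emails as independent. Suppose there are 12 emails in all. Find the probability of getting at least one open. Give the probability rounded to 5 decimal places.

P(at least one) = 1 − P(none) = 1 − (1 − 0.333333)^12
= 1 − 0.0077073 = 0.9922927

0.99229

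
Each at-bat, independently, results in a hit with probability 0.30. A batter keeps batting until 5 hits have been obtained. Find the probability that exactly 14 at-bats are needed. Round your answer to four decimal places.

Y = trial on which the fifth success occurs; negative binomial, r=5, p=0.30.
P(Y=14) = C(13,4) · p^5 · (1−p)^9
= 715 · 0.00243 · 0.040354 = 0.070112

0.0701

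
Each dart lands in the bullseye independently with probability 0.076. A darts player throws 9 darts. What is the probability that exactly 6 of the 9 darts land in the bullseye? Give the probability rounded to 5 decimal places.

0.00001

X ~ Binomial(n=9, p=0.076).
P(X=6) = C(9,6) · p^6 · (1−p)^3
= 84 · 1.927e-07 · 0.78889 = 0.0000128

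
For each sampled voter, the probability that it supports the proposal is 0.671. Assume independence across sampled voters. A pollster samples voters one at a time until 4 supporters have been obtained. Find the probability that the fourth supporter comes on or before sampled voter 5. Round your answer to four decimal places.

Finishing within 5 sampled voters ⇔ at least 4 successes in the first 5. With X ~ Binomial(5, 0.671), P(Y ≤ 5) = 1 − P(X ≤ 3).
  k=0: C(5,0)·0.671^0·0.329^5 = 0.003855
  k=1: C(5,1)·0.671^1·0.329^4 = 0.039308
  k=2: C(5,2)·0.671^2·0.329^3 = 0.160337
  k=3: C(5,3)·0.671^3·0.329^2 = 0.327009
1 − 0.530508 = 0.469492

0.4695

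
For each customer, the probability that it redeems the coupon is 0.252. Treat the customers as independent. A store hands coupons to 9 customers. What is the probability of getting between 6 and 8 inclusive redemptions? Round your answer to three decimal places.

0.010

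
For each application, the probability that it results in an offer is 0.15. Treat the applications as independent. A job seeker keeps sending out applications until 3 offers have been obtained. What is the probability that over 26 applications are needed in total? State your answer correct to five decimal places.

Needing more than 26 applications ⇔ fewer than 3 successes in the first 26. With X ~ Binomial(26, 0.15), P(Y > 26) = P(X ≤ 2).
  k=0: C(26,0)·0.15^0·0.85^26 = 0.0146181
  k=1: C(26,1)·0.15^1·0.85^25 = 0.0670715
  k=2: C(26,2)·0.15^2·0.85^24 = 0.1479517
P(X ≤ 2) = 0.2296413

0.22964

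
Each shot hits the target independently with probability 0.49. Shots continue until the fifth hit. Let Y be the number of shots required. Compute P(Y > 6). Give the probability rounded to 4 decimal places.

Needing more than 6 shots ⇔ fewer than 5 successes in the first 6. With X ~ Binomial(6, 0.49), P(Y > 6) = P(X ≤ 4).
  k=0: C(6,0)·0.49^0·0.51^6 = 0.017596
  k=1: C(6,1)·0.49^1·0.51^5 = 0.101437
  k=2: C(6,2)·0.49^2·0.51^4 = 0.243649
  k=3: C(6,3)·0.49^3·0.51^3 = 0.312125
  k=4: C(6,4)·0.49^4·0.51^2 = 0.224914
P(X ≤ 4) = 0.899721

0.8997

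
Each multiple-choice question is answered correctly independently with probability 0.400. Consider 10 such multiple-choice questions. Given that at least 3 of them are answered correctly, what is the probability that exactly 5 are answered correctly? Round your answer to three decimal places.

X ~ Binomial(10, 0.40). Want P(X=5 | X≥3) = P(X=5) / P(X≥3).
P(X=5) = C(10,5)·0.40^5·0.60^5 = 0.20066
P(X≥3) = 1 − 0.00605 − 0.04031 − 0.12093 = 0.83271
Ratio = 0.20066 / 0.83271 = 0.24097

0.241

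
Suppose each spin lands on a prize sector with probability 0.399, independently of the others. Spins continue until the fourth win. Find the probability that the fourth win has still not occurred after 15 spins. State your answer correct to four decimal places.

Needing more than 15 spins ⇔ fewer than 4 successes in the first 15. With X ~ Binomial(15, 0.399), P(Y > 15) = P(X ≤ 3).
  k=0: C(15,0)·0.399^0·0.601^15 = 0.000482
  k=1: C(15,1)·0.399^1·0.601^14 = 0.004801
  k=2: C(15,2)·0.399^2·0.601^13 = 0.022310
  k=3: C(15,3)·0.399^3·0.601^12 = 0.064184
P(X ≤ 3) = 0.091777

0.0918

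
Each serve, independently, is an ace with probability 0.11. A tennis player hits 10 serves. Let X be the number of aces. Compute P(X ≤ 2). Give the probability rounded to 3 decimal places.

X ~ Binomial(10, 0.11); P(X ≤ 2) = Σ C(10,k) p^k (1−p)^(10−k) over k:
  k=0: C(10,0)·0.11^0·0.89^10 = 0.31182
  k=1: C(10,1)·0.11^1·0.89^9 = 0.38539
  k=2: C(10,2)·0.11^2·0.89^8 = 0.21435
Total = 0.91156

0.912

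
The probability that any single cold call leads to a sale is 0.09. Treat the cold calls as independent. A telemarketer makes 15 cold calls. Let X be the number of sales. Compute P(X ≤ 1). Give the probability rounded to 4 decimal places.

0.6035

X ~ Binomial(15, 0.09); P(X ≤ 1) = Σ C(15,k) p^k (1−p)^(15−k) over k:
  k=0: C(15,0)·0.09^0·0.91^15 = 0.243008
  k=1: C(15,1)·0.09^1·0.91^14 = 0.360507
Total = 0.603515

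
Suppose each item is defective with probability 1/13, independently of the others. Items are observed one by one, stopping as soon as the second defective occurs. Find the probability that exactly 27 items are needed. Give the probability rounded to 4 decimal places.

0.0208

Y = trial on which the second success occurs; negative binomial, r=2, p=0.076923.
P(Y=27) = C(26,1) · p^2 · (1−p)^25
= 26 · 0.0059172 · 0.13519 = 0.020799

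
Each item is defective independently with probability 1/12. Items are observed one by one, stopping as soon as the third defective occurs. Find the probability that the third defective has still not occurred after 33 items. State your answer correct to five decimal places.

Needing more than 33 items ⇔ fewer than 3 successes in the first 33. With X ~ Binomial(33, 0.083333), P(Y > 33) = P(X ≤ 2).
  k=0: C(33,0)·0.083333^0·0.916667^33 = 0.0566210
  k=1: C(33,1)·0.083333^1·0.916667^32 = 0.1698630
  k=2: C(33,2)·0.083333^2·0.916667^31 = 0.2470734
P(X ≤ 2) = 0.4735574

0.47356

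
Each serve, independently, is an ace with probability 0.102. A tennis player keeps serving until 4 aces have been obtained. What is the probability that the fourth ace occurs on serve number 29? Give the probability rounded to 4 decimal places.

0.0241

Y = trial on which the fourth success occurs; negative binomial, r=4, p=0.102.
P(Y=29) = C(28,3) · p^4 · (1−p)^25
= 3276 · 0.00010824 · 0.067906 = 0.024080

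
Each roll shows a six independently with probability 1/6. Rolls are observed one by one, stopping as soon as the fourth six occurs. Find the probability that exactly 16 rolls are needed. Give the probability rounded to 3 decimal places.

Y = trial on which the fourth success occurs; negative binomial, r=4, p=0.166667.
P(Y=16) = C(15,3) · p^4 · (1−p)^12
= 455 · 0.0007716 · 0.11216 = 0.03938

0.039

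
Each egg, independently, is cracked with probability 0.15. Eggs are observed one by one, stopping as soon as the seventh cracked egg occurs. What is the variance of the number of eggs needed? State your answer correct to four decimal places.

264.4444

Y = total eggs until the seventh success; negative binomial with r=7, p=0.15.
Var(Y) = r(1−p)/p² = 7·0.85 / 0.15² = 264.444444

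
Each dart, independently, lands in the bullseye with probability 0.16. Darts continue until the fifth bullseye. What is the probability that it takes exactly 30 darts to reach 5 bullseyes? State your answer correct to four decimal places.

Y = trial on which the fifth success occurs; negative binomial, r=5, p=0.16.
P(Y=30) = C(29,4) · p^5 · (1−p)^25
= 23751 · 0.00010486 · 0.012793 = 0.031861

0.0319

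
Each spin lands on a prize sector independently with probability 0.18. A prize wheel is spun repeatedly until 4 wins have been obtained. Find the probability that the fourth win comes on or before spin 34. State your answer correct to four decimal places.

0.8840

Finishing within 34 spins ⇔ at least 4 successes in the first 34. With X ~ Binomial(34, 0.18), P(Y ≤ 34) = 1 − P(X ≤ 3).
  k=0: C(34,0)·0.18^0·0.82^34 = 0.001174
  k=1: C(34,1)·0.18^1·0.82^33 = 0.008762
  k=2: C(34,2)·0.18^2·0.82^32 = 0.031736
  k=3: C(34,3)·0.18^3·0.82^31 = 0.074309
1 − 0.115981 = 0.884019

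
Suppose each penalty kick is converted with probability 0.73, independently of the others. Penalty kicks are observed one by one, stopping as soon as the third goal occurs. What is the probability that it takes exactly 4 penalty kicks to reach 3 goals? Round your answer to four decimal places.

Y = trial on which the third success occurs; negative binomial, r=3, p=0.73.
P(Y=4) = C(3,2) · p^3 · (1−p)^1
= 3 · 0.38902 · 0.27 = 0.315104

0.3151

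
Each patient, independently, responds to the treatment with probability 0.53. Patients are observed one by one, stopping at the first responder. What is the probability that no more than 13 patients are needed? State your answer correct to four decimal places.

0.9999

Y = number of patients to the first success; geometric, p = 0.53.
P(Y ≤ 13) = 1 − (1−p)^13 = 1 − 0.000055 = 0.999945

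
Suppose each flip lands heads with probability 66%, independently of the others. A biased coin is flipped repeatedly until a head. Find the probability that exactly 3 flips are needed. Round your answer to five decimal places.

Geometric (trials to first success), p = 0.66.
P(Y = 3) = (1−p)^2 · p = 0.1156 · 0.66 = 0.0762960

0.07630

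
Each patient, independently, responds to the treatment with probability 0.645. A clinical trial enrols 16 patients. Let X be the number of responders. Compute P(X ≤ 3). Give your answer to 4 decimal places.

X ~ Binomial(16, 0.645); P(X ≤ 3) = Σ C(16,k) p^k (1−p)^(16−k) over k:
  k=0: C(16,0)·0.645^0·0.355^16 = 0.000000
  k=1: C(16,1)·0.645^1·0.355^15 = 0.000002
  k=2: C(16,2)·0.645^2·0.355^14 = 0.000025
  k=3: C(16,3)·0.645^3·0.355^13 = 0.000214
Total = 0.000241

0.0002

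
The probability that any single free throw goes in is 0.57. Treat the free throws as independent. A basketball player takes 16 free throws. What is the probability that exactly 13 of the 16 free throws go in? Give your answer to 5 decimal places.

X ~ Binomial(n=16, p=0.57).
P(X=13) = C(16,13) · p^13 · (1−p)^3
= 560 · 0.00067046 · 0.079507 = 0.0298515

0.02985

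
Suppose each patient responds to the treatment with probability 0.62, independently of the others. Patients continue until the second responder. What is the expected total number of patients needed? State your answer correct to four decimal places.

3.2258

Y = total patients until the second success; negative binomial with r=2, p=0.62.
E[Y] = r / p = 2 / 0.62 = 3.225806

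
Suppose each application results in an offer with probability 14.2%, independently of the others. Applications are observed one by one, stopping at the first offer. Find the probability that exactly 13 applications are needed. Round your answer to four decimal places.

0.0226

Geometric (trials to first success), p = 0.142.
P(Y = 13) = (1−p)^12 · p = 0.15916 · 0.142 = 0.022601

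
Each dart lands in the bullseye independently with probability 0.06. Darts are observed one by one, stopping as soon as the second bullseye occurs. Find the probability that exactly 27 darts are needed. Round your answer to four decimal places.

Y = trial on which the second success occurs; negative binomial, r=2, p=0.06.
P(Y=27) = C(26,1) · p^2 · (1−p)^25
= 26 · 0.0036 · 0.21291 = 0.019928

0.0199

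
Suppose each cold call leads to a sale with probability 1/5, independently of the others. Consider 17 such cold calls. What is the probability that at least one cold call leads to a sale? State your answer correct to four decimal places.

0.9775

P(at least one) = 1 − P(none) = 1 − (1 − 0.20)^17
= 1 − 0.022518 = 0.977482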